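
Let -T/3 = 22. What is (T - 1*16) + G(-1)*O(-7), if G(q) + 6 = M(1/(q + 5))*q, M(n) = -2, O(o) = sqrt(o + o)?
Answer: -82 - 4*I*sqrt(14) ≈ -82.0 - 14.967*I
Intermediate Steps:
T = -66 (T = -3*22 = -66)
O(o) = sqrt(2)*sqrt(o) (O(o) = sqrt(2*o) = sqrt(2)*sqrt(o))
G(q) = -6 - 2*q
(T - 1*16) + G(-1)*O(-7) = (-66 - 1*16) + (-6 - 2*(-1))*(sqrt(2)*sqrt(-7)) = (-66 - 16) + (-6 + 2)*(sqrt(2)*(I*sqrt(7))) = -82 - 4*I*sqrt(14)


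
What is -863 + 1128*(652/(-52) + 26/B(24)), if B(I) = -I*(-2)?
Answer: -187140/13 ≈ -14395.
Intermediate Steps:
B(I) = 2*I
-863 + 1128*(652/(-52) + 26/B(24)) = -863 + 1128*(652/(-52) + 26/((2*24))) = -863 + 1128*(652*(-1/52) + 26/48) = -863 + 1128*(-163/13 + 26*(1/48)) = -863 + 1128*(-163/13 + 13/24) = -863 + 1128*(-3743/312) = -863 - 175921/13 = -187140/13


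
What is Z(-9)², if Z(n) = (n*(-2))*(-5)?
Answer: 8100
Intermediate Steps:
Z(n) = 10*n (Z(n) = -2*n*(-5) = 10*n)
Z(-9)² = (10*(-9))² = (-90)² = 8100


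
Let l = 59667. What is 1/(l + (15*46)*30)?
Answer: 1/80367 ≈ 1.2443e-5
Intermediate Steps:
1/(l + (15*46)*30) = 1/(59667 + (15*46)*30) = 1/(59667 + 690*30) = 1/(59667 + 20700) = 1/80367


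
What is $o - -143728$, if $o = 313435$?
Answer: $457163$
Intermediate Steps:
$o - -143728 = 313435 - -143728 = 313435 + 143728 = 457163$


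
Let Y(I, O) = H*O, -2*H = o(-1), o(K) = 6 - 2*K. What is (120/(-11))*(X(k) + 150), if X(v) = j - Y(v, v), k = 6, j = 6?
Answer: -21600/11 ≈ -1963.6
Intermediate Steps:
H = -4 (H = -(6 - 2*(-1))/2 = -(6 + 2)/2 = -1/2*8 = -4)
Y(I, O) = -4*O
X(v) = 6 + 4*v (X(v) = 6 - (-4)*v = 6 + 4*v)
(120/(-11))*(X(k) + 150) = (120/(-11))*((6 + 4*6) + 150) = (120*(-1/11))*((6 + 24) + 150) = -120*(30 + 150)/11 = -120/11*180 = -21600/11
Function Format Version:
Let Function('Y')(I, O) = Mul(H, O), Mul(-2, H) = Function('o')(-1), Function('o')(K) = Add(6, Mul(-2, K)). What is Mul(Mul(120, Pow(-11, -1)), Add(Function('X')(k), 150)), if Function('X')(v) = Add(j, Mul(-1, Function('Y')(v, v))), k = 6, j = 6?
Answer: Rational(-21600, 11) ≈ -1963.6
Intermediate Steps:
H = -4 (H = Mul(Rational(-1, 2), Add(6, Mul(-2, -1))) = Mul(Rational(-1, 2), Add(6, 2)) = Mul(Rational(-1, 2), 8) = -4)
Function('Y')(I, O) = Mul(-4, O)
Function('X')(v) = Add(6, Mul(4, v)) (Function('X')(v) = Add(6, Mul(-1, Mul(-4, v))) = Add(6, Mul(4, v)))
Mul(Mul(120, Pow(-11, -1)), Add(Function('X')(k), 150)) = Mul(Mul(120, Pow(-11, -1)), Add(Add(6, Mul(4, 6)), 150)) = Mul(Mul(120, Rational(-1, 11)), Add(Add(6, 24), 150)) = Mul(Rational(-120, 11), Add(30, 150)) = Mul(Rational(-120, 11), 180) = Rational(-21600, 11)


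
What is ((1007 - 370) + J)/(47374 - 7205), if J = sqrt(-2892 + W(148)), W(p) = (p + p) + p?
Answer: 637/40169 + 12*I*sqrt(17)/40169 ≈ 0.015858 + 0.0012317*I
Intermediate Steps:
W(p) = 3*p (W(p) = 2*p + p = 3*p)
J = 12*I*sqrt(17) (J = sqrt(-2892 + 3*148) = sqrt(-2892 + 444) = sqrt(-2448) = 12*I*sqrt(17) ≈ 49.477*I)
((1007 - 370) + J)/(47374 - 7205) = ((1007 - 370) + 12*I*sqrt(17))/(47374 - 7205) = (637 + 12*I*sqrt(17))/40169 = (637 + 12*I*sqrt(17))*(1/40169) = 637/40169 + 12*I*sqrt(17)/40169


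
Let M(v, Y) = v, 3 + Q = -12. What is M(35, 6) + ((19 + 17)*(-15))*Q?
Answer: 8135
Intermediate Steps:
Q = -15 (Q = -3 - 12 = -15)
M(35, 6) + ((19 + 17)*(-15))*Q = 35 + ((19 + 17)*(-15))*(-15) = 35 + (36*(-15))*(-15) = 35 - 540*(-15) = 35 + 8100 = 8135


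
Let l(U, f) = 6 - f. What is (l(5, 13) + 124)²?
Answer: 13689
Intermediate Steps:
(l(5, 13) + 124)² = ((6 - 1*13) + 124)² = ((6 - 13) + 124)² = (-7 + 124)² = 117² = 13689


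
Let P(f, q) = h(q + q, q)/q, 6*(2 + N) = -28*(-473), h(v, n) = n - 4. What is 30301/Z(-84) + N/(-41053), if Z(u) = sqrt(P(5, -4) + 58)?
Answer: -6616/123159 + 30301*sqrt(15)/30 ≈ 3911.8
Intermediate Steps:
h(v, n) = -4 + n
N = 6616/3 (N = -2 + (-28*(-473))/6 = -2 + (1/6)*13244 = -2 + 6622/3 = 6616/3 ≈ 2205.3)
P(f, q) = (-4 + q)/q
Z(u) = 2*sqrt(15) (Z(u) = sqrt((-4 - 4)/(-4) + 58) = sqrt(-1/4*(-8) + 58) = sqrt(2 + 58) = sqrt(60) = 2*sqrt(15))
30301/Z(-84) + N/(-41053) = 30301/((2*sqrt(15))) + (6616/3)/(-41053) = 30301*(sqrt(15)/30) + (6616/3)*(-1/41053) = 30301*sqrt(15)/30 - 6616/123159 = -6616/123159 + 30301*sqrt(15)/30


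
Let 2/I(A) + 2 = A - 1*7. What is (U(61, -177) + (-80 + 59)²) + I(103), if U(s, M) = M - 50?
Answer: 10059/47 ≈ 214.02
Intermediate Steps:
U(s, M) = -50 + M
I(A) = 2/(-9 + A) (I(A) = 2/(-2 + (A - 1*7)) = 2/(-2 + (A - 7)) = 2/(-2 + (-7 + A)) = 2/(-9 + A))
(U(61, -177) + (-80 + 59)²) + I(103) = ((-50 - 177) + (-80 + 59)²) + 2/(-9 + 103) = (-227 + (-21)²) + 2/94 = (-227 + 441) + 2*(1/94) = 214 + 1/47 = 10059/47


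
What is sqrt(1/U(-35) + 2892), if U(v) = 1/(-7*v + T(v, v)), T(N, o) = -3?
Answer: sqrt(3134) ≈ 55.982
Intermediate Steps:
U(v) = 1/(-3 - 7*v) (U(v) = 1/(-7*v - 3) = 1/(-3 - 7*v))
sqrt(1/U(-35) + 2892) = sqrt(1/(-1/(3 + 7*(-35))) + 2892) = sqrt(1/(-1/(3 - 245)) + 2892) = sqrt(1/(-1/(-242)) + 2892) = sqrt(1/(-1*(-1/242)) + 2892) = sqrt(1/(1/242) + 2892) = sqrt(242 + 2892) = sqrt(3134)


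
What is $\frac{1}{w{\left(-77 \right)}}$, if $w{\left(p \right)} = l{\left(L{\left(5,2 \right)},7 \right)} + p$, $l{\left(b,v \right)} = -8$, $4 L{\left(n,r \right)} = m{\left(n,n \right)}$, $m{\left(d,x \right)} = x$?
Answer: $- \frac{1}{85} \approx -0.011765$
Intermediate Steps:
$L{\left(n,r \right)} = \frac{n}{4}$
$w{\left(p \right)} = -8 + p$
$\frac{1}{w{\left(-77 \right)}} = \frac{1}{-8 - 77} = \frac{1}{-85} = - \frac{1}{85}$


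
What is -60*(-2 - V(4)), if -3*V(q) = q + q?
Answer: -40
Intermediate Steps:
V(q) = -2*q/3 (V(q) = -(q + q)/3 = -2*q/3)
-60*(-2 - V(4)) = -60*(-2 - (-2)*4/3) = -60*(-2 - 1*(-8/3)) = -60*(-2 + 8/3) = -60*⅔ = -40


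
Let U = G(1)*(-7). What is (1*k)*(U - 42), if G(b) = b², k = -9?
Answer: 441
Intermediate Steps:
U = -7 (U = 1²*(-7) = 1*(-7) = -7)
(1*k)*(U - 42) = (1*(-9))*(-7 - 42) = -9*(-49) = 441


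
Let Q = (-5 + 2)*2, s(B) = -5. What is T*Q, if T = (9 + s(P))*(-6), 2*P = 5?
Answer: 144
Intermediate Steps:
P = 5/2 (P = (½)*5 = 5/2 ≈ 2.5000)
Q = -6 (Q = -3*2 = -6)
T = -24 (T = (9 - 5)*(-6) = 4*(-6) = -24)
T*Q = -24*(-6) = 144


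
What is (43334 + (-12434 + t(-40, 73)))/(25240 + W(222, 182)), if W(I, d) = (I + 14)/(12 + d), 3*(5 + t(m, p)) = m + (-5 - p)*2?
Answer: 8971433/7345194 ≈ 1.2214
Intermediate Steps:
t(m, p) = -25/3 - 2*p/3 + m/3 (t(m, p) = -5 + (m + (-5 - p)*2)/3 = -5 + (m + (-10 - 2*p))/3 = -5 + (-10 + m - 2*p)/3 = -5 + (-10/3 - 2*p/3 + m/3) = -25/3 - 2*p/3 + m/3)
W(I, d) = (14 + I)/(12 + d)
(43334 + (-12434 + t(-40, 73)))/(25240 + W(222, 182)) = (43334 + (-12434 + (-25/3 - ⅔*73 + (⅓)*(-40))))/(25240 + (14 + 222)/(12 + 182)) = (43334 + (-12434 + (-25/3 - 146/3 - 40/3)))/(25240 + 236/194) = (43334 + (-12434 - 211/3))/(25240 + (1/194)*236) = (43334 - 37513/3)/(25240 + 118/97) = 92489/(3*(2448398/97)) = (92489/3)*(97/2448398) = 8971433/7345194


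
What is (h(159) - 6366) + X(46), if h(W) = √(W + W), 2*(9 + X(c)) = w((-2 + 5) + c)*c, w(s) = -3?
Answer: -6444 + √318 ≈ -6426.2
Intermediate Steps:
X(c) = -9 - 3*c/2 (X(c) = -9 + (-3*c)/2 = -9 - 3*c/2)
h(W) = √2*√W (h(W) = √(2*W) = √2*√W)
(h(159) - 6366) + X(46) = (√2*√159 - 6366) + (-9 - 3/2*46) = (√318 - 6366) + (-9 - 69) = (-6366 + √318) - 78 = -6444 + √318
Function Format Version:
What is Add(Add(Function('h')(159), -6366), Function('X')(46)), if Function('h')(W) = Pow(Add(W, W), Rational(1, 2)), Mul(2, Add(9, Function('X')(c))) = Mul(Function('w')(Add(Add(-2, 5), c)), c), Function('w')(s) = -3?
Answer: Add(-6444, Pow(318, Rational(1, 2))) ≈ -6426.2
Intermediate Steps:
Function('X')(c) = Add(-9, Mul(Rational(-3, 2), c)) (Function('X')(c) = Add(-9, Mul(Rational(1, 2), Mul(-3, c))) = Add(-9, Mul(Rational(-3, 2), c)))
Function('h')(W) = Mul(Pow(2, Rational(1, 2)), Pow(W, Rational(1, 2))) (Function('h')(W) = Pow(Mul(2, W), Rational(1, 2)) = Mul(Pow(2, Rational(1, 2)), Pow(W, Rational(1, 2))))
Add(Add(Function('h')(159), -6366), Function('X')(46)) = Add(Add(Mul(Pow(2, Rational(1, 2)), Pow(159, Rational(1, 2))), -6366), Add(-9, Mul(Rational(-3, 2), 46))) = Add(Add(Pow(318, Rational(1, 2)), -6366), Add(-9, -69)) = Add(Add(-6366, Pow(318, Rational(1, 2))), -78) = Add(-6444, Pow(318, Rational(1, 2)))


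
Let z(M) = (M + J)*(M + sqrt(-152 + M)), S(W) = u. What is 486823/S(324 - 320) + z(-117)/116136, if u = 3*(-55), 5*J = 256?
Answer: -6281822851/2129160 - 329*I*sqrt(269)/580680 ≈ -2950.4 - 0.0092926*I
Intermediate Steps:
J = 256/5 (J = (1/5)*256 = 256/5 ≈ 51.200)
u = -165
S(W) = -165
z(M) = (256/5 + M)*(M + sqrt(-152 + M)) (z(M) = (M + 256/5)*(M + sqrt(-152 + M)) = (256/5 + M)*(M + sqrt(-152 + M)))
486823/S(324 - 320) + z(-117)/116136 = 486823/(-165) + ((-117)**2 + (256/5)*(-117) + 256*sqrt(-152 - 117)/5 - 117*sqrt(-152 - 117))/116136 = 486823*(-1/165) + (13689 - 29952/5 + 256*sqrt(-269)/5 - 117*I*sqrt(269))*(1/116136) = -486823/165 + (13689 - 29952/5 + 256*(I*sqrt(269))/5 - 117*I*sqrt(269))*(1/116136) = -486823/165 + (13689 - 29952/5 + 256*I*sqrt(269)/5 - 117*I*sqrt(269))*(1/116136) = -486823/165 + (38493/5 - 329*I*sqrt(269)/5)*(1/116136) = -486823/165 + (4277/64520 - 329*I*sqrt(269)/580680) = -6281822851/2129160 - 329*I*sqrt(269)/580680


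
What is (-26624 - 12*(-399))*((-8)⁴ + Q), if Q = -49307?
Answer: 987227396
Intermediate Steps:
(-26624 - 12*(-399))*((-8)⁴ + Q) = (-26624 - 12*(-399))*((-8)⁴ - 49307) = (-26624 + 4788)*(4096 - 49307) = -21836*(-45211) = 987227396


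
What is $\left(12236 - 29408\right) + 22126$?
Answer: $4954$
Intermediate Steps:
$\left(12236 - 29408\right) + 22126 = -17172 + 22126 = 4954$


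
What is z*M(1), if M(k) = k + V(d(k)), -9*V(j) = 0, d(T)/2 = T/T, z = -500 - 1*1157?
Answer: -1657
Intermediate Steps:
z = -1657 (z = -500 - 1157 = -1657)
d(T) = 2 (d(T) = 2*(T/T) = 2*1 = 2)
V(j) = 0 (V(j) = -1/9*0 = 0)
M(k) = k (M(k) = k + 0 = k)
z*M(1) = -1657*1 = -1657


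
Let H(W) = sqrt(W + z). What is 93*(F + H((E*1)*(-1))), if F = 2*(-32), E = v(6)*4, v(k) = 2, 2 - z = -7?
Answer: -5859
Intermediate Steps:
z = 9 (z = 2 - 1*(-7) = 2 + 7 = 9)
E = 8 (E = 2*4 = 8)
H(W) = sqrt(9 + W) (H(W) = sqrt(W + 9) = sqrt(9 + W))
F = -64
93*(F + H((E*1)*(-1))) = 93*(-64 + sqrt(9 + (8*1)*(-1))) = 93*(-64 + sqrt(9 + 8*(-1))) = 93*(-64 + sqrt(9 - 8)) = 93*(-64 + sqrt(1)) = 93*(-64 + 1) = 93*(-63) = -5859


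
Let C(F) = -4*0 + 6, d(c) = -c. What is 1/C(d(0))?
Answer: 1/6 ≈ 0.16667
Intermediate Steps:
C(F) = 6 (C(F) = 0 + 6 = 6)
1/C(d(0)) = 1/6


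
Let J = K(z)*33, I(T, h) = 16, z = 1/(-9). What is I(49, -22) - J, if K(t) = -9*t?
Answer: -17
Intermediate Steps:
z = -⅑ ≈ -0.11111
J = 33 (J = -9*(-⅑)*33 = 1*33 = 33)
I(49, -22) - J = 16 - 1*33 = 16 - 33 = -17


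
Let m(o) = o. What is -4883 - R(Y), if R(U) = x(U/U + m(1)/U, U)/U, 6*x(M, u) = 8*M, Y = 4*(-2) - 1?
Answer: -1186537/243 ≈ -4882.9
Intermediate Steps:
Y = -9 (Y = -8 - 1 = -9)
x(M, u) = 4*M/3 (x(M, u) = (8*M)/6 = 4*M/3)
R(U) = (4/3 + 4/(3*U))/U (R(U) = (4*(U/U + 1/U)/3)/U = (4*(1 + 1/U)/3)/U = (4/3 + 4/(3*U))/U)
-4883 - R(Y) = -4883 - 4*(1 - 9)/(3*(-9)²) = -4883 - 4*(-8)/(3*81) = -4883 - 1*(-32/243) = -4883 + 32/243 = -1186537/243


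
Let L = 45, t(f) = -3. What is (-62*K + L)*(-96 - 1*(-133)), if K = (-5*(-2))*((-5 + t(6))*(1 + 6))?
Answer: 1286305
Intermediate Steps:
K = -560 (K = (-5*(-2))*((-5 - 3)*(1 + 6)) = 10*(-8*7) = 10*(-56) = -560)
(-62*K + L)*(-96 - 1*(-133)) = (-62*(-560) + 45)*(-96 - 1*(-133)) = (34720 + 45)*(-96 + 133) = 34765*37 = 1286305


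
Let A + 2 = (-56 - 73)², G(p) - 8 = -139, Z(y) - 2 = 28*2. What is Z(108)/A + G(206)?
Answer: -2179651/16639 ≈ -131.00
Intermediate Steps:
Z(y) = 58 (Z(y) = 2 + 28*2 = 2 + 56 = 58)
G(p) = -131 (G(p) = 8 - 139 = -131)
A = 16639 (A = -2 + (-56 - 73)² = -2 + (-129)² = -2 + 16641 = 16639)
Z(108)/A + G(206) = 58/16639 - 131 = -2179651/16639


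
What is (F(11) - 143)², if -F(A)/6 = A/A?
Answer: 22201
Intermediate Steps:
F(A) = -6 (F(A) = -6*A/A = -6*1 = -6)
(F(11) - 143)² = (-6 - 143)² = (-149)² = 22201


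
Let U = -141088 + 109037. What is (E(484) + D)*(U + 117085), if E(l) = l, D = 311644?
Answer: 26541492352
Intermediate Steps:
U = -32051
(E(484) + D)*(U + 117085) = (484 + 311644)*(-32051 + 117085) = 312128*85034 = 26541492352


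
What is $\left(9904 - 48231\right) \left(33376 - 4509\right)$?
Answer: $-1106385509$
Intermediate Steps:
$\left(9904 - 48231\right) \left(33376 - 4509\right) = \left(-38327\right) 28867 = -1106385509$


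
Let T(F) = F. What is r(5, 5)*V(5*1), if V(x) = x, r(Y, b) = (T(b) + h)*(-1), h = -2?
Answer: -15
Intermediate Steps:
r(Y, b) = 2 - b (r(Y, b) = (b - 2)*(-1) = (-2 + b)*(-1) = 2 - b)
r(5, 5)*V(5*1) = (2 - 1*5)*(5*1) = (2 - 5)*5 = -3*5 = -15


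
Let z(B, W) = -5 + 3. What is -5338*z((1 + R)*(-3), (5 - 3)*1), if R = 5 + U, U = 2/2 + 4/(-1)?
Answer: 10676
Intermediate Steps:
U = -3 (U = 2*(½) + 4*(-1) = 1 - 4 = -3)
R = 2 (R = 5 - 3 = 2)
z(B, W) = -2
-5338*z((1 + R)*(-3), (5 - 3)*1) = -5338*(-2) = 10676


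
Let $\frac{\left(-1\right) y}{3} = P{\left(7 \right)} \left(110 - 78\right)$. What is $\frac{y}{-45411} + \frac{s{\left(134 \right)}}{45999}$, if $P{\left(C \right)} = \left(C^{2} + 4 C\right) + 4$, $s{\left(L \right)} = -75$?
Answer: $\frac{39364711}{232095621} \approx 0.16961$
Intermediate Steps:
$P{\left(C \right)} = 4 + C^{2} + 4 C$
$y = -7776$ ($y = - 3 \left(4 + 7^{2} + 4 \cdot 7\right) \left(110 - 78\right) = - 3 \left(4 + 49 + 28\right) 32 = - 3 \cdot 81 \cdot 32 = \left(-3\right) 2592 = -7776$)
$\frac{y}{-45411} + \frac{s{\left(134 \right)}}{45999} = - \frac{7776}{-45411} - \frac{75}{45999} = \left(-7776\right) \left(- \frac{1}{45411}\right) - \frac{25}{15333} = \frac{2592}{15137} - \frac{25}{15333} = \frac{39364711}{232095621}$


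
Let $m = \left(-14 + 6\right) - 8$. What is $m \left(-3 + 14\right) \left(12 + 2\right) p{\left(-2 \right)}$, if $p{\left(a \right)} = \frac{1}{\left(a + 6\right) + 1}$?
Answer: $- \frac{2464}{5} \approx -492.8$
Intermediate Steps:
$m = -16$ ($m = -8 - 8 = -16$)
$p{\left(a \right)} = \frac{1}{7 + a}$ ($p{\left(a \right)} = \frac{1}{\left(6 + a\right) + 1} = \frac{1}{7 + a}$)
$m \left(-3 + 14\right) \left(12 + 2\right) p{\left(-2 \right)} = \frac{\left(-16\right) \left(-3 + 14\right) \left(12 + 2\right)}{7 - 2} = \frac{\left(-16\right) 11 \cdot 14}{5} = \left(-16\right) 154 \cdot \frac{1}{5} = \left(-2464\right) \frac{1}{5} = - \frac{2464}{5}$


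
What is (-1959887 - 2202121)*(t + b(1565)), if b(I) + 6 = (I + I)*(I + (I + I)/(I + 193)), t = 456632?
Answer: -6537141457743344/293 ≈ -2.2311e+13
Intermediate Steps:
b(I) = -6 + 2*I*(I + 2*I/(193 + I)) (b(I) = -6 + (I + I)*(I + (I + I)/(I + 193)) = -6 + (2*I)*(I + (2*I)/(193 + I)) = -6 + (2*I)*(I + 2*I/(193 + I)) = -6 + 2*I*(I + 2*I/(193 + I)))
(-1959887 - 2202121)*(t + b(1565)) = (-1959887 - 2202121)*(456632 + 2*(-579 + 1565³ - 3*1565 + 195*1565²)/(193 + 1565)) = -4162008*(456632 + 2*(-579 + 3833037125 - 4695 + 195*2449225)/1758) = -4162008*(456632 + 2*(1/1758)*(-579 + 3833037125 - 4695 + 477598875)) = -4162008*(456632 + 2*(1/1758)*4310630726) = -4162008*(456632 + 4310630726/879) = -4162008*4712010254/879 = -6537141457743344/293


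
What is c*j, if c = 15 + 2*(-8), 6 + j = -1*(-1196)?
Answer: -1190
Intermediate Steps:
j = 1190 (j = -6 - 1*(-1196) = -6 + 1196 = 1190)
c = -1 (c = 15 - 16 = -1)
c*j = -1*1190 = -1190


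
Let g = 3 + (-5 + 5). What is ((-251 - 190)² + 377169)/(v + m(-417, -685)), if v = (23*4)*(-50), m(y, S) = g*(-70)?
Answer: -1545/13 ≈ -118.85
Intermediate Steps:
g = 3 (g = 3 + 0 = 3)
m(y, S) = -210 (m(y, S) = 3*(-70) = -210)
v = -4600 (v = 92*(-50) = -4600)
((-251 - 190)² + 377169)/(v + m(-417, -685)) = ((-251 - 190)² + 377169)/(-4600 - 210) = ((-441)² + 377169)/(-4810) = (194481 + 377169)*(-1/4810) = 571650*(-1/4810) = -1545/13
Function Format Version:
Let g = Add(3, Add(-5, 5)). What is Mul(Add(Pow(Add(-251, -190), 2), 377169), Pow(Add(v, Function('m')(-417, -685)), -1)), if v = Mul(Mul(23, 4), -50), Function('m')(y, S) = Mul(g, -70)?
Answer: Rational(-1545, 13) ≈ -118.85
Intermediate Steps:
g = 3 (g = Add(3, 0) = 3)
Function('m')(y, S) = -210 (Function('m')(y, S) = Mul(3, -70) = -210)
v = -4600 (v = Mul(92, -50) = -4600)
Mul(Add(Pow(Add(-251, -190), 2), 377169), Pow(Add(v, Function('m')(-417, -685)), -1)) = Mul(Add(Pow(Add(-251, -190), 2), 377169), Pow(Add(-4600, -210), -1)) = Mul(Add(Pow(-441, 2), 377169), Pow(-4810, -1)) = Mul(Add(194481, 377169), Rational(-1, 4810)) = Mul(571650, Rational(-1, 4810)) = Rational(-1545, 13)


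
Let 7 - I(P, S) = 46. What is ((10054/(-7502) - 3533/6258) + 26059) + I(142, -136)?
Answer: 55522042901/2133978 ≈ 26018.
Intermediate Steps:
I(P, S) = -39 (I(P, S) = 7 - 1*46 = 7 - 46 = -39)
((10054/(-7502) - 3533/6258) + 26059) + I(142, -136) = ((10054/(-7502) - 3533/6258) + 26059) - 39 = ((10054*(-1/7502) - 3533*1/6258) + 26059) - 39 = ((-457/341 - 3533/6258) + 26059) - 39 = (-4064659/2133978 + 26059) - 39 = 55605268043/2133978 - 39 = 55522042901/2133978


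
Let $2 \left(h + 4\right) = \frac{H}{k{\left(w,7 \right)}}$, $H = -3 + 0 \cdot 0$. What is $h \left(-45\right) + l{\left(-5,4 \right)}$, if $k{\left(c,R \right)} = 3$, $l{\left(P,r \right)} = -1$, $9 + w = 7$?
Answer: $\frac{403}{2} \approx 201.5$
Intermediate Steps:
$w = -2$ ($w = -9 + 7 = -2$)
$H = -3$ ($H = -3 + 0 = -3$)
$h = - \frac{9}{2}$ ($h = -4 + \frac{\left(-3\right) \frac{1}{3}}{2} = -4 + \frac{1}{2} \left(-1\right) = -4 - \frac{1}{2} = - \frac{9}{2} \approx -4.5$)
$h \left(-45\right) + l{\left(-5,4 \right)} = \left(- \frac{9}{2}\right) \left(-45\right) - 1 = \frac{405}{2} - 1 = \frac{403}{2}$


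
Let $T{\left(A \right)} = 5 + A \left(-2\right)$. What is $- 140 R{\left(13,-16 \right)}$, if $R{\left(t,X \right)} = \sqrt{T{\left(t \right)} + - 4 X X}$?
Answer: $- 140 i \sqrt{1045} \approx - 4525.7 i$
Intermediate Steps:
$T{\left(A \right)} = 5 - 2 A$
$R{\left(t,X \right)} = \sqrt{5 - 4 X^{2} - 2 t}$ ($R{\left(t,X \right)} = \sqrt{\left(5 - 2 t\right) + - 4 X X} = \sqrt{\left(5 - 2 t\right) - 4 X^{2}} = \sqrt{5 - 4 X^{2} - 2 t}$)
$- 140 R{\left(13,-16 \right)} = - 140 \sqrt{5 - 4 \left(-16\right)^{2} - 26} = - 140 \sqrt{5 - 1024 - 26} = - 140 \sqrt{-1045} = - 140 i \sqrt{1045}$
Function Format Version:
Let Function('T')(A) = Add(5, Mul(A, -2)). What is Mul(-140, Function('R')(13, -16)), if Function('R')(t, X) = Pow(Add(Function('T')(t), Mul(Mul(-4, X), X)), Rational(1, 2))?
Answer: Mul(-140, I, Pow(1045, Rational(1, 2))) ≈ Mul(-4525.7, I)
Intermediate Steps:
Function('T')(A) = Add(5, Mul(-2, A))
Function('R')(t, X) = Pow(Add(5, Mul(-4, Pow(X, 2)), Mul(-2, t)), Rational(1, 2)) (Function('R')(t, X) = Pow(Add(Add(5, Mul(-2, t)), Mul(Mul(-4, X), X)), Rational(1, 2)) = Pow(Add(Add(5, Mul(-2, t)), Mul(-4, Pow(X, 2))), Rational(1, 2)) = Pow(Add(5, Mul(-4, Pow(X, 2)), Mul(-2, t)), Rational(1, 2)))
Mul(-140, Function('R')(13, -16)) = Mul(-140, Pow(Add(5, Mul(-4, Pow(-16, 2)), Mul(-2, 13)), Rational(1, 2))) = Mul(-140, Pow(Add(5, Mul(-4, 256), -26), Rational(1, 2))) = Mul(-140, Pow(Add(5, -1024, -26), Rational(1, 2))) = Mul(-140, Pow(-1045, Rational(1, 2))) = Mul(-140, Mul(I, Pow(1045, Rational(1, 2)))) = Mul(-140, I, Pow(1045, Rational(1, 2)))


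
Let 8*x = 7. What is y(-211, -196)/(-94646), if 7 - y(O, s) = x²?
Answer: -399/6057344 ≈ -6.5870e-5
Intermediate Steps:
x = 7/8 (x = (⅛)*7 = 7/8 ≈ 0.87500)
y(O, s) = 399/64 (y(O, s) = 7 - (7/8)² = 7 - 1*49/64 = 7 - 49/64 = 399/64)
y(-211, -196)/(-94646) = (399/64)/(-94646) = (399/64)*(-1/94646) = -399/6057344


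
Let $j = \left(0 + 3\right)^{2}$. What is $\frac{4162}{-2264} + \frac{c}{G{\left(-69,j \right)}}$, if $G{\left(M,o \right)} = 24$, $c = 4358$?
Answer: $\frac{305207}{1698} \approx 179.74$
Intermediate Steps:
$j = 9$ ($j = 3^{2} = 9$)
$\frac{4162}{-2264} + \frac{c}{G{\left(-69,j \right)}} = \frac{4162}{-2264} + \frac{4358}{24} = 4162 \left(- \frac{1}{2264}\right) + 4358 \cdot \frac{1}{24} = - \frac{2081}{1132} + \frac{2179}{12} = \frac{305207}{1698}$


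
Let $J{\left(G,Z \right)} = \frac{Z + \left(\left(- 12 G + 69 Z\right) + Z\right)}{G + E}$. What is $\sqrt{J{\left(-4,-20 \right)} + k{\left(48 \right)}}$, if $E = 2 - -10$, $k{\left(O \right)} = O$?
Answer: $\frac{i \sqrt{494}}{2} \approx 11.113 i$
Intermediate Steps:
$E = 12$ ($E = 2 + 10 = 12$)
$J{\left(G,Z \right)} = \frac{- 12 G + 71 Z}{12 + G}$ ($J{\left(G,Z \right)} = \frac{Z + \left(\left(- 12 G + 69 Z\right) + Z\right)}{G + 12} = \frac{Z - \left(- 70 Z + 12 G\right)}{12 + G} = \frac{- 12 G + 71 Z}{12 + G}$)
$\sqrt{J{\left(-4,-20 \right)} + k{\left(48 \right)}} = \sqrt{\frac{\left(-12\right) \left(-4\right) + 71 \left(-20\right)}{12 - 4} + 48} = \sqrt{\frac{48 - 1420}{8} + 48} = \sqrt{\frac{1}{8} \left(-1372\right) + 48} = \sqrt{- \frac{343}{2} + 48} = \sqrt{- \frac{247}{2}} = \frac{i \sqrt{494}}{2}$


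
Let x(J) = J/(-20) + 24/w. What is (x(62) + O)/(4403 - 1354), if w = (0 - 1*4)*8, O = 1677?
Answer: 33463/60980 ≈ 0.54875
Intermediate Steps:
w = -32 (w = (0 - 4)*8 = -4*8 = -32)
x(J) = -¾ - J/20 (x(J) = J/(-20) + 24/(-32) = J*(-1/20) + 24*(-1/32) = -J/20 - ¾ = -¾ - J/20)
(x(62) + O)/(4403 - 1354) = ((-¾ - 1/20*62) + 1677)/(4403 - 1354) = ((-¾ - 31/10) + 1677)/3049 = (-77/20 + 1677)*(1/3049) = (33463/20)*(1/3049) = 33463/60980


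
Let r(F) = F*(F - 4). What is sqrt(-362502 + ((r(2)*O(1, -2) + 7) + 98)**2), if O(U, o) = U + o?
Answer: I*sqrt(350621) ≈ 592.13*I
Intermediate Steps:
r(F) = F*(-4 + F)
sqrt(-362502 + ((r(2)*O(1, -2) + 7) + 98)**2) = sqrt(-362502 + (((2*(-4 + 2))*(1 - 2) + 7) + 98)**2) = sqrt(-362502 + (((2*(-2))*(-1) + 7) + 98)**2) = sqrt(-362502 + ((-4*(-1) + 7) + 98)**2) = sqrt(-362502 + ((4 + 7) + 98)**2) = sqrt(-362502 + (11 + 98)**2) = sqrt(-362502 + 109**2) = sqrt(-362502 + 11881) = sqrt(-350621) = I*sqrt(350621)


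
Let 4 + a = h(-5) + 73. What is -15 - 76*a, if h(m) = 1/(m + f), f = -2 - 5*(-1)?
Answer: -5221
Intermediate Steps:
f = 3 (f = -2 + 5 = 3)
h(m) = 1/(3 + m) (h(m) = 1/(m + 3) = 1/(3 + m))
a = 137/2 (a = -4 + (1/(3 - 5) + 73) = -4 + (1/(-2) + 73) = -4 + (-1/2 + 73) = -4 + 145/2 = 137/2 ≈ 68.500)
-15 - 76*a = -15 - 76*137/2 = -15 - 5206 = -5221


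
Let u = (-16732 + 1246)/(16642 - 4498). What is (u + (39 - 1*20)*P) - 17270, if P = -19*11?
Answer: -42994365/2024 ≈ -21242.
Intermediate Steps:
u = -2581/2024 (u = -15486/12144 = -15486*1/12144 = -2581/2024 ≈ -1.2752)
P = -209
(u + (39 - 1*20)*P) - 17270 = (-2581/2024 + (39 - 1*20)*(-209)) - 17270 = (-2581/2024 + (39 - 20)*(-209)) - 17270 = (-2581/2024 + 19*(-209)) - 17270 = (-2581/2024 - 3971) - 17270 = -8039885/2024 - 17270 = -42994365/2024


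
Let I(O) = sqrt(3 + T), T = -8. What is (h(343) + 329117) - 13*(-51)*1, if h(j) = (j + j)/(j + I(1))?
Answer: 19400085709/58827 - 343*I*sqrt(5)/58827 ≈ 3.2978e+5 - 0.013038*I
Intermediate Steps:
I(O) = I*sqrt(5) (I(O) = sqrt(3 - 8) = sqrt(-5) = I*sqrt(5))
h(j) = 2*j/(j + I*sqrt(5)) (h(j) = (j + j)/(j + I*sqrt(5)) = (2*j)/(j + I*sqrt(5)) = 2*j/(j + I*sqrt(5)))
(h(343) + 329117) - 13*(-51)*1 = (2*343/(343 + I*sqrt(5)) + 329117) - 13*(-51)*1 = (686/(343 + I*sqrt(5)) + 329117) + 663*1 = (329117 + 686/(343 + I*sqrt(5))) + 663 = 329780 + 686/(343 + I*sqrt(5))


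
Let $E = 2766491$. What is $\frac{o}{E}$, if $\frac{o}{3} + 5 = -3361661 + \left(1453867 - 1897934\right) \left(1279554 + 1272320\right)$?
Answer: $- \frac{3399619179672}{2766491} \approx -1.2289 \cdot 10^{6}$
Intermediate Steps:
$o = -3399619179672$ ($o = -15 + 3 \left(-3361661 + \left(1453867 - 1897934\right) \left(1279554 + 1272320\right)\right) = -15 + 3 \left(-3361661 - 1133203031558\right) = -15 + 3 \left(-1133206393219\right) = -15 - 3399619179657 = -3399619179672$)
$\frac{o}{E} = - \frac{3399619179672}{2766491}$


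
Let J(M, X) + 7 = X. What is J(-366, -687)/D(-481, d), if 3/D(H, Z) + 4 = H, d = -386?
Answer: 336590/3 ≈ 1.1220e+5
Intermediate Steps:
D(H, Z) = 3/(-4 + H)
J(M, X) = -7 + X
J(-366, -687)/D(-481, d) = (-7 - 687)/((3/(-4 - 481))) = -694/(3/(-485)) = -694/(3*(-1/485)) = -694/(-3/485) = -694*(-485/3) = 336590/3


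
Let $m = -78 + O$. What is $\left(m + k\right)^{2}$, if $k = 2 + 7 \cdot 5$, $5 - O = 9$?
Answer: $2025$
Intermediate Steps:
$O = -4$ ($O = 5 - 9 = -4$)
$m = -82$ ($m = -78 - 4 = -82$)
$k = 37$ ($k = 2 + 35 = 37$)
$\left(m + k\right)^{2} = \left(-82 + 37\right)^{2} = \left(-45\right)^{2} = 2025$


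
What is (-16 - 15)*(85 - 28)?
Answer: -1767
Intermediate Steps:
(-16 - 15)*(85 - 28) = -31*57 = -1767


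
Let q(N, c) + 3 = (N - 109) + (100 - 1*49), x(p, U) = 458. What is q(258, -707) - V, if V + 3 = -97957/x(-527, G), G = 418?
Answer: 189557/458 ≈ 413.88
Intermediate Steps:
q(N, c) = -61 + N (q(N, c) = -3 + ((N - 109) + (100 - 1*49)) = -3 + ((-109 + N) + (100 - 49)) = -3 + ((-109 + N) + 51) = -3 + (-58 + N) = -61 + N)
V = -99331/458 (V = -3 - 97957/458 = -99331/458 ≈ -216.88)
q(258, -707) - V = (-61 + 258) - 1*(-99331/458) = 197 + 99331/458 = 189557/458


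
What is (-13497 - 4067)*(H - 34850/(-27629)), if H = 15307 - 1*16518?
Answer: 587056835116/27629 ≈ 2.1248e+7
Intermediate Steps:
H = -1211 (H = 15307 - 16518 = -1211)
(-13497 - 4067)*(H - 34850/(-27629)) = (-13497 - 4067)*(-1211 - 34850/(-27629)) = -17564*(-1211 - 34850*(-1/27629)) = -17564*(-1211 + 34850/27629) = -17564*(-33423869/27629) = 587056835116/27629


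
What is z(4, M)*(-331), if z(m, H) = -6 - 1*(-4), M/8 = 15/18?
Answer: 662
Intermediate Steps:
M = 20/3 (M = 8*(15/18) = 8*(15*(1/18)) = 8*(⅚) = 20/3 ≈ 6.6667)
z(m, H) = -2 (z(m, H) = -6 + 4 = -2)
z(4, M)*(-331) = -2*(-331) = 662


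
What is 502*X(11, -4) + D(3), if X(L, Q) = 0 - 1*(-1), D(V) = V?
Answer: 505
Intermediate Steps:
X(L, Q) = 1 (X(L, Q) = 0 + 1 = 1)
502*X(11, -4) + D(3) = 502*1 + 3 = 502 + 3 = 505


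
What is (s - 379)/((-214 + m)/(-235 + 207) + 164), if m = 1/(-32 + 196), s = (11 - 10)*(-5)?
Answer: -1763328/788183 ≈ -2.2372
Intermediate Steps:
s = -5 (s = 1*(-5) = -5)
m = 1/164 ≈ 0.0060976
(s - 379)/((-214 + m)/(-235 + 207) + 164) = (-5 - 379)/((-214 + 1/164)/(-235 + 207) + 164) = -384/(-35095/164/(-28) + 164) = -384/(-35095/164*(-1/28) + 164) = -384/(35095/4592 + 164) = -384/788183/4592 = -384*4592/788183 = -1763328/788183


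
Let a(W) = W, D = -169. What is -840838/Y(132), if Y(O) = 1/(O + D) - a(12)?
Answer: 31111006/445 ≈ 69912.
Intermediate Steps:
Y(O) = -12 + 1/(-169 + O) (Y(O) = 1/(O - 169) - 1*12 = 1/(-169 + O) - 12 = -12 + 1/(-169 + O))
-840838/Y(132) = -840838*(-169 + 132)/(2029 - 12*132) = -840838*(-37/(2029 - 1584)) = -840838/((-1/37*445)) = -840838/(-445/37) = -840838*(-37/445) = 31111006/445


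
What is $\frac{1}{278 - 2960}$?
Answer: $- \frac{1}{2682} \approx -0.00037286$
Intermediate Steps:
$\frac{1}{278 - 2960} = \frac{1}{-2682} = - \frac{1}{2682}$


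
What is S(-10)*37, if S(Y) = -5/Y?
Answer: 37/2 ≈ 18.500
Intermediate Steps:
S(-10)*37 = -5/(-10)*37 = -5*(-⅒)*37 = (½)*37 = 37/2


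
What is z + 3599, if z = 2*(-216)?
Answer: 3167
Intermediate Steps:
z = -432
z + 3599 = -432 + 3599 = 3167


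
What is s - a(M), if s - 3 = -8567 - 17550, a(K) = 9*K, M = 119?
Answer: -27185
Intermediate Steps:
s = -26114 (s = 3 + (-8567 - 17550) = 3 - 26117 = -26114)
s - a(M) = -26114 - 9*119 = -26114 - 1*1071 = -26114 - 1071 = -27185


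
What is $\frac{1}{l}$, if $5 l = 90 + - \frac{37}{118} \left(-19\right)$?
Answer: $\frac{590}{11323} \approx 0.052106$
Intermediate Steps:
$l = \frac{11323}{590}$ ($l = \frac{90 + - \frac{37}{118} \left(-19\right)}{5} = \frac{90 + \left(-37\right) \frac{1}{118} \left(-19\right)}{5} = \frac{90 - - \frac{703}{118}}{5} = \frac{90 + \frac{703}{118}}{5} = \frac{1}{5} \cdot \frac{11323}{118} = \frac{11323}{590} \approx 19.192$)
$\frac{1}{l} = \frac{1}{\frac{11323}{590}} = \frac{590}{11323}$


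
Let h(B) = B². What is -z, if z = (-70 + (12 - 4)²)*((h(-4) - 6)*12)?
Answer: 720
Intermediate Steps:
z = -720 (z = (-70 + (12 - 4)²)*(((-4)² - 6)*12) = (-70 + 8²)*((16 - 6)*12) = (-70 + 64)*(10*12) = -6*120 = -720)
-z = -1*(-720) = 720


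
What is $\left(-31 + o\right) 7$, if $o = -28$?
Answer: $-413$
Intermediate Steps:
$\left(-31 + o\right) 7 = \left(-31 - 28\right) 7 = \left(-59\right) 7 = -413$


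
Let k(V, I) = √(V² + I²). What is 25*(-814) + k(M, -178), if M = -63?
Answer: -20350 + √35653 ≈ -20161.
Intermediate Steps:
k(V, I) = √(I² + V²)
25*(-814) + k(M, -178) = 25*(-814) + √((-178)² + (-63)²) = -20350 + √(31684 + 3969) = -20350 + √35653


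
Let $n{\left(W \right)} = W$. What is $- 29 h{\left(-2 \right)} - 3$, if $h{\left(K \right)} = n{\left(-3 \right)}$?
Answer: $84$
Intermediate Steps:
$h{\left(K \right)} = -3$
$- 29 h{\left(-2 \right)} - 3 = \left(-29\right) \left(-3\right) - 3 = 87 - 3 = 84$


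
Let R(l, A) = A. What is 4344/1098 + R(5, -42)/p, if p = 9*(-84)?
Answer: 4405/1098 ≈ 4.0118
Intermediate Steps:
p = -756
4344/1098 + R(5, -42)/p = 4344/1098 - 42/(-756) = 4344*(1/1098) - 42*(-1/756) = 724/183 + 1/18 = 4405/1098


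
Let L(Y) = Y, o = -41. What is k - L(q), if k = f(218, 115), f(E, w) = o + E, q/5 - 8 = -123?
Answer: 752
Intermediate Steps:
q = -575 (q = 40 + 5*(-123) = 40 - 615 = -575)
f(E, w) = -41 + E
k = 177 (k = -41 + 218 = 177)
k - L(q) = 177 - 1*(-575) = 177 + 575 = 752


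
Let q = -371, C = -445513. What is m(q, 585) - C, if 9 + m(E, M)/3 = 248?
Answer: 446230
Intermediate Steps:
m(E, M) = 717 (m(E, M) = -27 + 3*248 = -27 + 744 = 717)
m(q, 585) - C = 717 - 1*(-445513) = 717 + 445513 = 446230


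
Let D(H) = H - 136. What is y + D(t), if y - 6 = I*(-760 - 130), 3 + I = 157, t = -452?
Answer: -137642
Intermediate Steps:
D(H) = -136 + H
I = 154 (I = -3 + 157 = 154)
y = -137054 (y = 6 + 154*(-760 - 130) = 6 + 154*(-890) = 6 - 137060 = -137054)
y + D(t) = -137054 + (-136 - 452) = -137054 - 588 = -137642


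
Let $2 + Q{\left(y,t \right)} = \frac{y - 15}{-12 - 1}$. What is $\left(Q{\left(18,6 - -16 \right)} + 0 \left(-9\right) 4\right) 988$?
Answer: $-2204$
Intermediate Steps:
$Q{\left(y,t \right)} = - \frac{11}{13} - \frac{y}{13}$ ($Q{\left(y,t \right)} = -2 + \frac{y - 15}{-12 - 1} = -2 + \frac{-15 + y}{-13} = -2 + \left(-15 + y\right) \left(- \frac{1}{13}\right) = -2 - \left(- \frac{15}{13} + \frac{y}{13}\right) = - \frac{11}{13} - \frac{y}{13}$)
$\left(Q{\left(18,6 - -16 \right)} + 0 \left(-9\right) 4\right) 988 = \left(\left(- \frac{11}{13} - \frac{18}{13}\right) + 0 \left(-9\right) 4\right) 988 = \left(\left(- \frac{11}{13} - \frac{18}{13}\right) + 0 \cdot 4\right) 988 = \left(- \frac{29}{13} + 0\right) 988 = \left(- \frac{29}{13}\right) 988 = -2204$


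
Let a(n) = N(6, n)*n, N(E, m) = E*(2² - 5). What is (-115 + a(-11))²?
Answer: 2401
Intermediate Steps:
N(E, m) = -E (N(E, m) = E*(4 - 5) = E*(-1) = -E)
a(n) = -6*n (a(n) = (-1*6)*n = -6*n)
(-115 + a(-11))² = (-115 - 6*(-11))² = (-115 + 66)² = (-49)² = 2401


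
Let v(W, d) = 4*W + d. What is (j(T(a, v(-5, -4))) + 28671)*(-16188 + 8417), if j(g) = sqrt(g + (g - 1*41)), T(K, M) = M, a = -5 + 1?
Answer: -222802341 - 7771*I*sqrt(89) ≈ -2.228e+8 - 73312.0*I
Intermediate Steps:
v(W, d) = d + 4*W
a = -4
j(g) = sqrt(-41 + 2*g) (j(g) = sqrt(g + (g - 41)) = sqrt(g + (-41 + g)) = sqrt(-41 + 2*g))
(j(T(a, v(-5, -4))) + 28671)*(-16188 + 8417) = (sqrt(-41 + 2*(-4 + 4*(-5))) + 28671)*(-16188 + 8417) = (sqrt(-41 + 2*(-4 - 20)) + 28671)*(-7771) = (sqrt(-41 + 2*(-24)) + 28671)*(-7771) = (sqrt(-41 - 48) + 28671)*(-7771) = (sqrt(-89) + 28671)*(-7771) = (I*sqrt(89) + 28671)*(-7771) = (28671 + I*sqrt(89))*(-7771) = -222802341 - 7771*I*sqrt(89)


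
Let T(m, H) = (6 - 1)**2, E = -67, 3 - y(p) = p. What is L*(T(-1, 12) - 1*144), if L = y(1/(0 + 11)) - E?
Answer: -91511/11 ≈ -8319.2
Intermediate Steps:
y(p) = 3 - p
T(m, H) = 25 (T(m, H) = 5**2 = 25)
L = 769/11 (L = (3 - 1/(0 + 11)) - 1*(-67) = (3 - 1/11) + 67 = 32/11 + 67 = 769/11 ≈ 69.909)
L*(T(-1, 12) - 1*144) = 769*(25 - 1*144)/11 = 769*(25 - 144)/11 = (769/11)*(-119) = -91511/11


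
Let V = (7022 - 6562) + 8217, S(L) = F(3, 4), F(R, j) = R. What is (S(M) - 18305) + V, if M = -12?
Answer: -9625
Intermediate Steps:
S(L) = 3
V = 8677 (V = 460 + 8217 = 8677)
(S(M) - 18305) + V = (3 - 18305) + 8677 = -18302 + 8677 = -9625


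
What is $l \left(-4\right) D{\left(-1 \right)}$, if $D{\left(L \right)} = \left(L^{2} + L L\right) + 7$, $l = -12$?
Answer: $432$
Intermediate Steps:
$D{\left(L \right)} = 7 + 2 L^{2}$ ($D{\left(L \right)} = \left(L^{2} + L^{2}\right) + 7 = 2 L^{2} + 7 = 7 + 2 L^{2}$)
$l \left(-4\right) D{\left(-1 \right)} = \left(-12\right) \left(-4\right) \left(7 + 2 \left(-1\right)^{2}\right) = 48 \left(7 + 2 \cdot 1\right) = 48 \left(7 + 2\right) = 48 \cdot 9 = 432$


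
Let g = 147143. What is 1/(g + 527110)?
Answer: 1/674253 ≈ 1.4831e-6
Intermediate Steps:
1/(g + 527110) = 1/(147143 + 527110) = 1/674253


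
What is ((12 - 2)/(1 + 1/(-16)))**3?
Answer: 32768/27 ≈ 1213.6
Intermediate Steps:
((12 - 2)/(1 + 1/(-16)))**3 = (10/(1 - 1/16))**3 = (10/(15/16))**3 = (10*(16/15))**3 = (32/3)**3 = 32768/27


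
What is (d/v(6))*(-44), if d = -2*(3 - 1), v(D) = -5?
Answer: -176/5 ≈ -35.200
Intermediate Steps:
d = -4 (d = -2*2 = -4)
(d/v(6))*(-44) = -4/(-5)*(-44) = -4*(-⅕)*(-44) = (⅘)*(-44) = -176/5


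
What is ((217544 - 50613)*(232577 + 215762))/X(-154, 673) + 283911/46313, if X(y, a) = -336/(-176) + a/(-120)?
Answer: -4575308250553077027/226146379 ≈ -2.0232e+10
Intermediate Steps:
X(y, a) = 21/11 - a/120 (X(y, a) = -336*(-1/176) + a*(-1/120) = 21/11 - a/120)
((217544 - 50613)*(232577 + 215762))/X(-154, 673) + 283911/46313 = ((217544 - 50613)*(232577 + 215762))/(21/11 - 1/120*673) + 283911/46313 = (166931*448339)/(21/11 - 673/120) + 283911*(1/46313) = 74841677609/(-4883/1320) + 283911/46313 = 74841677609*(-1320/4883) + 283911/46313 = -98791014443880/4883 + 283911/46313 = -4575308250553077027/226146379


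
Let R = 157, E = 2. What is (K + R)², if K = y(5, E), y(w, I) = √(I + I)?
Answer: 25281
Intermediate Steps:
y(w, I) = √2*√I (y(w, I) = √(2*I) = √2*√I)
K = 2 (K = √2*√2 = 2)
(K + R)² = (2 + 157)² = 159² = 25281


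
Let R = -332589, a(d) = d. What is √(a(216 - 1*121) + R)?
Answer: I*√332494 ≈ 576.62*I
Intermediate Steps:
√(a(216 - 1*121) + R) = √((216 - 1*121) - 332589) = √((216 - 121) - 332589) = √(95 - 332589) = √(-332494) = I*√332494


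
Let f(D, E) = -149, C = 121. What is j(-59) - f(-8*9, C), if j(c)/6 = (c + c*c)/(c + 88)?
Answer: 857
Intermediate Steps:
j(c) = 6*(c + c**2)/(88 + c) (j(c) = 6*((c + c*c)/(c + 88)) = 6*((c + c**2)/(88 + c)) = 6*(c + c**2)/(88 + c))
j(-59) - f(-8*9, C) = 6*(-59)*(1 - 59)/(88 - 59) - 1*(-149) = 6*(-59)*(-58)/29 + 149 = 6*(-59)*(1/29)*(-58) + 149 = 708 + 149 = 857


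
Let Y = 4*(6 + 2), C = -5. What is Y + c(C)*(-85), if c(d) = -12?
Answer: 1052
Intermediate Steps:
Y = 32 (Y = 4*8 = 32)
Y + c(C)*(-85) = 32 - 12*(-85) = 32 + 1020 = 1052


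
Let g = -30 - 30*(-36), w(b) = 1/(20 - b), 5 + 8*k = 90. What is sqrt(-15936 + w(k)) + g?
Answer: 1050 + 2*I*sqrt(896394)/15 ≈ 1050.0 + 126.24*I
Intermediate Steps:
k = 85/8 (k = -5/8 + (1/8)*90 = -5/8 + 45/4 = 85/8 ≈ 10.625)
g = 1050 (g = -30 + 1080 = 1050)
sqrt(-15936 + w(k)) + g = sqrt(-15936 - 1/(-20 + 85/8)) + 1050 = sqrt(-15936 - 1/(-75/8)) + 1050 = sqrt(-15936 - 1*(-8/75)) + 1050 = sqrt(-15936 + 8/75) + 1050 = sqrt(-1195192/75) + 1050 = 2*I*sqrt(896394)/15 + 1050 = 1050 + 2*I*sqrt(896394)/15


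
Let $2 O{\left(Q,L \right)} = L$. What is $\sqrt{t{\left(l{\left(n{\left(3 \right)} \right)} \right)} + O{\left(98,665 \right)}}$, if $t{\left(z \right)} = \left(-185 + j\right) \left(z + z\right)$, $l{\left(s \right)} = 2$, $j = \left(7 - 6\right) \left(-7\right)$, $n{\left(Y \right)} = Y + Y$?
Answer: $\frac{i \sqrt{1742}}{2} \approx 20.869 i$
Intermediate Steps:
$O{\left(Q,L \right)} = \frac{L}{2}$
$n{\left(Y \right)} = 2 Y$
$j = -7$ ($j = 1 \left(-7\right) = -7$)
$t{\left(z \right)} = - 384 z$ ($t{\left(z \right)} = \left(-185 - 7\right) \left(z + z\right) = - 192 \cdot 2 z = - 384 z$)
$\sqrt{t{\left(l{\left(n{\left(3 \right)} \right)} \right)} + O{\left(98,665 \right)}} = \sqrt{\left(-384\right) 2 + \frac{1}{2} \cdot 665} = \sqrt{-768 + \frac{665}{2}} = \sqrt{- \frac{871}{2}} = \frac{i \sqrt{1742}}{2}$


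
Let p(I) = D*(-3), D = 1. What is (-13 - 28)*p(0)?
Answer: 123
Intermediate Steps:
p(I) = -3 (p(I) = 1*(-3) = -3)
(-13 - 28)*p(0) = (-13 - 28)*(-3) = -41*(-3) = 123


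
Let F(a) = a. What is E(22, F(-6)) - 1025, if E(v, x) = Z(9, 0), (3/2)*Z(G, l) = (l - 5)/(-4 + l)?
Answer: -6145/6 ≈ -1024.2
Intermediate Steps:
Z(G, l) = 2*(-5 + l)/(3*(-4 + l)) (Z(G, l) = 2*((l - 5)/(-4 + l))/3 = 2*((-5 + l)/(-4 + l))/3 = 2*(-5 + l)/(3*(-4 + l)))
E(v, x) = ⅚ (E(v, x) = 2*(-5 + 0)/(3*(-4 + 0)) = (⅔)*(-5)/(-4) = (⅔)*(-¼)*(-5) = ⅚)
E(22, F(-6)) - 1025 = ⅚ - 1025 = -6145/6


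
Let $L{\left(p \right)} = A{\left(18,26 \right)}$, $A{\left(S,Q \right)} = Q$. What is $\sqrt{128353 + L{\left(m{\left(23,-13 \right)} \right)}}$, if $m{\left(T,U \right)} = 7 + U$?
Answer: $\sqrt{128379} \approx 358.3$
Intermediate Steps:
$L{\left(p \right)} = 26$
$\sqrt{128353 + L{\left(m{\left(23,-13 \right)} \right)}} = \sqrt{128353 + 26} = \sqrt{128379}$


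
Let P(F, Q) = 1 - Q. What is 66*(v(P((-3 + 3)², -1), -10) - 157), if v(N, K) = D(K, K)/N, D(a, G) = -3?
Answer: -10461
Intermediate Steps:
v(N, K) = -3/N
66*(v(P((-3 + 3)², -1), -10) - 157) = 66*(-3/(1 - 1*(-1)) - 157) = 66*(-3/(1 + 1) - 157) = 66*(-3/2 - 157) = 66*(-317/2) = -10461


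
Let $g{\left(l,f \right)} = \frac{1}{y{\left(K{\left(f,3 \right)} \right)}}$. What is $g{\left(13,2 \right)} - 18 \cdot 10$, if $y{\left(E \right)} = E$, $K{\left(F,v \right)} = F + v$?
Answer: $- \frac{899}{5} \approx -179.8$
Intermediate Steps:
$g{\left(l,f \right)} = \frac{1}{3 + f}$ ($g{\left(l,f \right)} = \frac{1}{f + 3} = \frac{1}{3 + f}$)
$g{\left(13,2 \right)} - 18 \cdot 10 = \frac{1}{3 + 2} - 18 \cdot 10 = \frac{1}{5} - 180 = - \frac{899}{5}$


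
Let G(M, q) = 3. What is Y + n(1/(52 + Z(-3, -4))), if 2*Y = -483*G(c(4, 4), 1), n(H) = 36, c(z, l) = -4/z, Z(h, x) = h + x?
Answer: -1377/2 ≈ -688.50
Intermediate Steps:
Y = -1449/2 (Y = (-483*3)/2 = (1/2)*(-1449) = -1449/2 ≈ -724.50)
Y + n(1/(52 + Z(-3, -4))) = -1449/2 + 36 = -1377/2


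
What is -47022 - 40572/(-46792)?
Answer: -550053213/11698 ≈ -47021.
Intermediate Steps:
-47022 - 40572/(-46792) = -47022 - 40572*(-1)/46792 = -47022 - 1*(-10143/11698) = -47022 + 10143/11698 = -550053213/11698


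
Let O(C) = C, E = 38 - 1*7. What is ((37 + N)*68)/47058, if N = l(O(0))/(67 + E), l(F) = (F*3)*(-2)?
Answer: 1258/23529 ≈ 0.053466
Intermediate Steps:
E = 31 (E = 38 - 7 = 31)
l(F) = -6*F (l(F) = (3*F)*(-2) = -6*F)
N = 0 (N = (-6*0)/(67 + 31) = 0/98 = 0*(1/98) = 0)
((37 + N)*68)/47058 = ((37 + 0)*68)/47058 = (37*68)*(1/47058) = 2516*(1/47058) = 1258/23529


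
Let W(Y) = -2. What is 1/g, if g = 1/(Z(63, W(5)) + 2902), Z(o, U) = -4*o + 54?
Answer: 2704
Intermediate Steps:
Z(o, U) = 54 - 4*o
g = 1/2704 (g = 1/((54 - 4*63) + 2902) = 1/((54 - 252) + 2902) = 1/(-198 + 2902) = 1/2704 ≈ 0.00036982)
1/g = 1/(1/2704) = 2704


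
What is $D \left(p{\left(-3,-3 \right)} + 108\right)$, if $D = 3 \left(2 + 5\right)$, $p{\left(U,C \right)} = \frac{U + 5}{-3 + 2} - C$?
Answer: $2289$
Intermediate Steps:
$p{\left(U,C \right)} = -5 - C - U$ ($p{\left(U,C \right)} = \frac{5 + U}{-1} - C = \left(5 + U\right) \left(-1\right) - C = \left(-5 - U\right) - C = -5 - C - U$)
$D = 21$ ($D = 3 \cdot 7 = 21$)
$D \left(p{\left(-3,-3 \right)} + 108\right) = 21 \left(\left(-5 - -3 - -3\right) + 108\right) = 21 \left(\left(-5 + 3 + 3\right) + 108\right) = 21 \left(1 + 108\right) = 21 \cdot 109 = 2289$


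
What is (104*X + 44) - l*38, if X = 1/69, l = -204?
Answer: 538028/69 ≈ 7797.5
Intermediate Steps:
X = 1/69 ≈ 0.014493
(104*X + 44) - l*38 = (104*(1/69) + 44) - (-204)*38 = (104/69 + 44) - 1*(-7752) = 3140/69 + 7752 = 538028/69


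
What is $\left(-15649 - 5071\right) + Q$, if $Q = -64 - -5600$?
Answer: $-15184$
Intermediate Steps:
$Q = 5536$ ($Q = -64 + 5600 = 5536$)
$\left(-15649 - 5071\right) + Q = \left(-15649 - 5071\right) + 5536 = -20720 + 5536 = -15184$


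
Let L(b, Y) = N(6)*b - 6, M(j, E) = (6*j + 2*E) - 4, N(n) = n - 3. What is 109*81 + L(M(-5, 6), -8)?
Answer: 8757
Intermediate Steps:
N(n) = -3 + n
M(j, E) = -4 + 2*E + 6*j (M(j, E) = (2*E + 6*j) - 4 = -4 + 2*E + 6*j)
L(b, Y) = -6 + 3*b (L(b, Y) = (-3 + 6)*b - 6 = 3*b - 6 = -6 + 3*b)
109*81 + L(M(-5, 6), -8) = 109*81 + (-6 + 3*(-4 + 2*6 + 6*(-5))) = 8829 + (-6 + 3*(-4 + 12 - 30)) = 8829 + (-6 + 3*(-22)) = 8829 + (-6 - 66) = 8829 - 72 = 8757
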